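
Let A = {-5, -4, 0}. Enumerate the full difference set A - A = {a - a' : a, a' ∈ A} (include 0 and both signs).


A - A = {a - a' : a, a' ∈ A}.
Compute a - a' for each ordered pair (a, a'):
a = -5: -5--5=0, -5--4=-1, -5-0=-5
a = -4: -4--5=1, -4--4=0, -4-0=-4
a = 0: 0--5=5, 0--4=4, 0-0=0
Collecting distinct values (and noting 0 appears from a-a):
A - A = {-5, -4, -1, 0, 1, 4, 5}
|A - A| = 7

A - A = {-5, -4, -1, 0, 1, 4, 5}


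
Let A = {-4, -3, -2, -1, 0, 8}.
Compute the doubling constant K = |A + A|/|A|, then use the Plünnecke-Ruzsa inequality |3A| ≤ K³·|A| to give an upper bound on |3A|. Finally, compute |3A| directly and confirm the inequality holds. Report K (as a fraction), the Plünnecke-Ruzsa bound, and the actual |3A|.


|A| = 6.
Step 1: Compute A + A by enumerating all 36 pairs.
A + A = {-8, -7, -6, -5, -4, -3, -2, -1, 0, 4, 5, 6, 7, 8, 16}, so |A + A| = 15.
Step 2: Doubling constant K = |A + A|/|A| = 15/6 = 15/6 ≈ 2.5000.
Step 3: Plünnecke-Ruzsa gives |3A| ≤ K³·|A| = (2.5000)³ · 6 ≈ 93.7500.
Step 4: Compute 3A = A + A + A directly by enumerating all triples (a,b,c) ∈ A³; |3A| = 27.
Step 5: Check 27 ≤ 93.7500? Yes ✓.

K = 15/6, Plünnecke-Ruzsa bound K³|A| ≈ 93.7500, |3A| = 27, inequality holds.


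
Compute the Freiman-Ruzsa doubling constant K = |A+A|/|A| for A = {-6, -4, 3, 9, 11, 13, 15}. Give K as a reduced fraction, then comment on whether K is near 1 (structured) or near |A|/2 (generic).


|A| = 7.
Compute A + A by enumerating all 49 pairs.
A + A = {-12, -10, -8, -3, -1, 3, 5, 6, 7, 9, 11, 12, 14, 16, 18, 20, 22, 24, 26, 28, 30}, so |A + A| = 21.
K = |A + A| / |A| = 21/7 = 3/1 ≈ 3.0000.
Reference: AP of size 7 gives K = 13/7 ≈ 1.8571; a fully generic set of size 7 gives K ≈ 4.0000.

|A| = 7, |A + A| = 21, K = 21/7 = 3/1.


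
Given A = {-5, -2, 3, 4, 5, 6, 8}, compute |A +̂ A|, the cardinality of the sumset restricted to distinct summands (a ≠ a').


Restricted sumset: A +̂ A = {a + a' : a ∈ A, a' ∈ A, a ≠ a'}.
Equivalently, take A + A and drop any sum 2a that is achievable ONLY as a + a for a ∈ A (i.e. sums representable only with equal summands).
Enumerate pairs (a, a') with a < a' (symmetric, so each unordered pair gives one sum; this covers all a ≠ a'):
  -5 + -2 = -7
  -5 + 3 = -2
  -5 + 4 = -1
  -5 + 5 = 0
  -5 + 6 = 1
  -5 + 8 = 3
  -2 + 3 = 1
  -2 + 4 = 2
  -2 + 5 = 3
  -2 + 6 = 4
  -2 + 8 = 6
  3 + 4 = 7
  3 + 5 = 8
  3 + 6 = 9
  3 + 8 = 11
  4 + 5 = 9
  4 + 6 = 10
  4 + 8 = 12
  5 + 6 = 11
  5 + 8 = 13
  6 + 8 = 14
Collected distinct sums: {-7, -2, -1, 0, 1, 2, 3, 4, 6, 7, 8, 9, 10, 11, 12, 13, 14}
|A +̂ A| = 17
(Reference bound: |A +̂ A| ≥ 2|A| - 3 for |A| ≥ 2, with |A| = 7 giving ≥ 11.)

|A +̂ A| = 17


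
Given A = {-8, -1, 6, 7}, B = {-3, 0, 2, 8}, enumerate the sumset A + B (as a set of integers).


A + B = {a + b : a ∈ A, b ∈ B}.
Enumerate all |A|·|B| = 4·4 = 16 pairs (a, b) and collect distinct sums.
a = -8: -8+-3=-11, -8+0=-8, -8+2=-6, -8+8=0
a = -1: -1+-3=-4, -1+0=-1, -1+2=1, -1+8=7
a = 6: 6+-3=3, 6+0=6, 6+2=8, 6+8=14
a = 7: 7+-3=4, 7+0=7, 7+2=9, 7+8=15
Collecting distinct sums: A + B = {-11, -8, -6, -4, -1, 0, 1, 3, 4, 6, 7, 8, 9, 14, 15}
|A + B| = 15

A + B = {-11, -8, -6, -4, -1, 0, 1, 3, 4, 6, 7, 8, 9, 14, 15}


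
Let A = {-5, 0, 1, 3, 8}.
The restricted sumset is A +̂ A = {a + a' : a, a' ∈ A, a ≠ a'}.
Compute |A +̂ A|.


Restricted sumset: A +̂ A = {a + a' : a ∈ A, a' ∈ A, a ≠ a'}.
Equivalently, take A + A and drop any sum 2a that is achievable ONLY as a + a for a ∈ A (i.e. sums representable only with equal summands).
Enumerate pairs (a, a') with a < a' (symmetric, so each unordered pair gives one sum; this covers all a ≠ a'):
  -5 + 0 = -5
  -5 + 1 = -4
  -5 + 3 = -2
  -5 + 8 = 3
  0 + 1 = 1
  0 + 3 = 3
  0 + 8 = 8
  1 + 3 = 4
  1 + 8 = 9
  3 + 8 = 11
Collected distinct sums: {-5, -4, -2, 1, 3, 4, 8, 9, 11}
|A +̂ A| = 9
(Reference bound: |A +̂ A| ≥ 2|A| - 3 for |A| ≥ 2, with |A| = 5 giving ≥ 7.)

|A +̂ A| = 9


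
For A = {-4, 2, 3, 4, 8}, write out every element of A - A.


A - A = {a - a' : a, a' ∈ A}.
Compute a - a' for each ordered pair (a, a'):
a = -4: -4--4=0, -4-2=-6, -4-3=-7, -4-4=-8, -4-8=-12
a = 2: 2--4=6, 2-2=0, 2-3=-1, 2-4=-2, 2-8=-6
a = 3: 3--4=7, 3-2=1, 3-3=0, 3-4=-1, 3-8=-5
a = 4: 4--4=8, 4-2=2, 4-3=1, 4-4=0, 4-8=-4
a = 8: 8--4=12, 8-2=6, 8-3=5, 8-4=4, 8-8=0
Collecting distinct values (and noting 0 appears from a-a):
A - A = {-12, -8, -7, -6, -5, -4, -2, -1, 0, 1, 2, 4, 5, 6, 7, 8, 12}
|A - A| = 17

A - A = {-12, -8, -7, -6, -5, -4, -2, -1, 0, 1, 2, 4, 5, 6, 7, 8, 12}


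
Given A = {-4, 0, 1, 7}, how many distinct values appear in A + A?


A + A = {a + a' : a, a' ∈ A}; |A| = 4.
General bounds: 2|A| - 1 ≤ |A + A| ≤ |A|(|A|+1)/2, i.e. 7 ≤ |A + A| ≤ 10.
Lower bound 2|A|-1 is attained iff A is an arithmetic progression.
Enumerate sums a + a' for a ≤ a' (symmetric, so this suffices):
a = -4: -4+-4=-8, -4+0=-4, -4+1=-3, -4+7=3
a = 0: 0+0=0, 0+1=1, 0+7=7
a = 1: 1+1=2, 1+7=8
a = 7: 7+7=14
Distinct sums: {-8, -4, -3, 0, 1, 2, 3, 7, 8, 14}
|A + A| = 10

|A + A| = 10


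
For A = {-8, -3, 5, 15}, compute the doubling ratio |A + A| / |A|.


|A| = 4.
Compute A + A by enumerating all 16 pairs.
A + A = {-16, -11, -6, -3, 2, 7, 10, 12, 20, 30}, so |A + A| = 10.
K = |A + A| / |A| = 10/4 = 5/2 ≈ 2.5000.
Reference: AP of size 4 gives K = 7/4 ≈ 1.7500; a fully generic set of size 4 gives K ≈ 2.5000.

|A| = 4, |A + A| = 10, K = 10/4 = 5/2.


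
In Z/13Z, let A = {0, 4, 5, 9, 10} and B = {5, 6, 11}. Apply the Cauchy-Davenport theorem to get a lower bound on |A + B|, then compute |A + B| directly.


Cauchy-Davenport: |A + B| ≥ min(p, |A| + |B| - 1) for A, B nonempty in Z/pZ.
|A| = 5, |B| = 3, p = 13.
CD lower bound = min(13, 5 + 3 - 1) = min(13, 7) = 7.
Compute A + B mod 13 directly:
a = 0: 0+5=5, 0+6=6, 0+11=11
a = 4: 4+5=9, 4+6=10, 4+11=2
a = 5: 5+5=10, 5+6=11, 5+11=3
a = 9: 9+5=1, 9+6=2, 9+11=7
a = 10: 10+5=2, 10+6=3, 10+11=8
A + B = {1, 2, 3, 5, 6, 7, 8, 9, 10, 11}, so |A + B| = 10.
Verify: 10 ≥ 7? Yes ✓.

CD lower bound = 7, actual |A + B| = 10.


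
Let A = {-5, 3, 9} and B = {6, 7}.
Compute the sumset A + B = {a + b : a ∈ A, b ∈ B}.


A + B = {a + b : a ∈ A, b ∈ B}.
Enumerate all |A|·|B| = 3·2 = 6 pairs (a, b) and collect distinct sums.
a = -5: -5+6=1, -5+7=2
a = 3: 3+6=9, 3+7=10
a = 9: 9+6=15, 9+7=16
Collecting distinct sums: A + B = {1, 2, 9, 10, 15, 16}
|A + B| = 6

A + B = {1, 2, 9, 10, 15, 16}


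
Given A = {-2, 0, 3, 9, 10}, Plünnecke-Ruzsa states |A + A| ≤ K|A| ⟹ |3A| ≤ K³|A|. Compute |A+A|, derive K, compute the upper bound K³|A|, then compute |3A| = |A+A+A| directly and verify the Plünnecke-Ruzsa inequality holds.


|A| = 5.
Step 1: Compute A + A by enumerating all 25 pairs.
A + A = {-4, -2, 0, 1, 3, 6, 7, 8, 9, 10, 12, 13, 18, 19, 20}, so |A + A| = 15.
Step 2: Doubling constant K = |A + A|/|A| = 15/5 = 15/5 ≈ 3.0000.
Step 3: Plünnecke-Ruzsa gives |3A| ≤ K³·|A| = (3.0000)³ · 5 ≈ 135.0000.
Step 4: Compute 3A = A + A + A directly by enumerating all triples (a,b,c) ∈ A³; |3A| = 30.
Step 5: Check 30 ≤ 135.0000? Yes ✓.

K = 15/5, Plünnecke-Ruzsa bound K³|A| ≈ 135.0000, |3A| = 30, inequality holds.


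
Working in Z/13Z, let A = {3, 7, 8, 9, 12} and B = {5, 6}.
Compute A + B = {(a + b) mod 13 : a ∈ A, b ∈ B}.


Work in Z/13Z: reduce every sum a + b modulo 13.
Enumerate all 10 pairs:
a = 3: 3+5=8, 3+6=9
a = 7: 7+5=12, 7+6=0
a = 8: 8+5=0, 8+6=1
a = 9: 9+5=1, 9+6=2
a = 12: 12+5=4, 12+6=5
Distinct residues collected: {0, 1, 2, 4, 5, 8, 9, 12}
|A + B| = 8 (out of 13 total residues).

A + B = {0, 1, 2, 4, 5, 8, 9, 12}


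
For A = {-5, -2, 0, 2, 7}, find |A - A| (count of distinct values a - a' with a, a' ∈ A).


A - A = {a - a' : a, a' ∈ A}; |A| = 5.
Bounds: 2|A|-1 ≤ |A - A| ≤ |A|² - |A| + 1, i.e. 9 ≤ |A - A| ≤ 21.
Note: 0 ∈ A - A always (from a - a). The set is symmetric: if d ∈ A - A then -d ∈ A - A.
Enumerate nonzero differences d = a - a' with a > a' (then include -d):
Positive differences: {2, 3, 4, 5, 7, 9, 12}
Full difference set: {0} ∪ (positive diffs) ∪ (negative diffs).
|A - A| = 1 + 2·7 = 15 (matches direct enumeration: 15).

|A - A| = 15


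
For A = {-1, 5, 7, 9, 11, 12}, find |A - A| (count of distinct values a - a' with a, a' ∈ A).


A - A = {a - a' : a, a' ∈ A}; |A| = 6.
Bounds: 2|A|-1 ≤ |A - A| ≤ |A|² - |A| + 1, i.e. 11 ≤ |A - A| ≤ 31.
Note: 0 ∈ A - A always (from a - a). The set is symmetric: if d ∈ A - A then -d ∈ A - A.
Enumerate nonzero differences d = a - a' with a > a' (then include -d):
Positive differences: {1, 2, 3, 4, 5, 6, 7, 8, 10, 12, 13}
Full difference set: {0} ∪ (positive diffs) ∪ (negative diffs).
|A - A| = 1 + 2·11 = 23 (matches direct enumeration: 23).

|A - A| = 23


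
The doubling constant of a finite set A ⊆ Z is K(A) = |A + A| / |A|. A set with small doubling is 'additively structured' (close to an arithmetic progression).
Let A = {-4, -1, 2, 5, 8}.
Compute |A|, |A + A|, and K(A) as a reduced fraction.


|A| = 5.
Compute A + A by enumerating all 25 pairs.
A + A = {-8, -5, -2, 1, 4, 7, 10, 13, 16}, so |A + A| = 9.
K = |A + A| / |A| = 9/5 (already in lowest terms) ≈ 1.8000.
Reference: AP of size 5 gives K = 9/5 ≈ 1.8000; a fully generic set of size 5 gives K ≈ 3.0000.

|A| = 5, |A + A| = 9, K = 9/5.


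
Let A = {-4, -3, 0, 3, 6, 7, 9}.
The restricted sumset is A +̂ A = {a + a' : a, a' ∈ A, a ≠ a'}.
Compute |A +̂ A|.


Restricted sumset: A +̂ A = {a + a' : a ∈ A, a' ∈ A, a ≠ a'}.
Equivalently, take A + A and drop any sum 2a that is achievable ONLY as a + a for a ∈ A (i.e. sums representable only with equal summands).
Enumerate pairs (a, a') with a < a' (symmetric, so each unordered pair gives one sum; this covers all a ≠ a'):
  -4 + -3 = -7
  -4 + 0 = -4
  -4 + 3 = -1
  -4 + 6 = 2
  -4 + 7 = 3
  -4 + 9 = 5
  -3 + 0 = -3
  -3 + 3 = 0
  -3 + 6 = 3
  -3 + 7 = 4
  -3 + 9 = 6
  0 + 3 = 3
  0 + 6 = 6
  0 + 7 = 7
  0 + 9 = 9
  3 + 6 = 9
  3 + 7 = 10
  3 + 9 = 12
  6 + 7 = 13
  6 + 9 = 15
  7 + 9 = 16
Collected distinct sums: {-7, -4, -3, -1, 0, 2, 3, 4, 5, 6, 7, 9, 10, 12, 13, 15, 16}
|A +̂ A| = 17
(Reference bound: |A +̂ A| ≥ 2|A| - 3 for |A| ≥ 2, with |A| = 7 giving ≥ 11.)

|A +̂ A| = 17


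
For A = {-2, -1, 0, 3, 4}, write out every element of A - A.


A - A = {a - a' : a, a' ∈ A}.
Compute a - a' for each ordered pair (a, a'):
a = -2: -2--2=0, -2--1=-1, -2-0=-2, -2-3=-5, -2-4=-6
a = -1: -1--2=1, -1--1=0, -1-0=-1, -1-3=-4, -1-4=-5
a = 0: 0--2=2, 0--1=1, 0-0=0, 0-3=-3, 0-4=-4
a = 3: 3--2=5, 3--1=4, 3-0=3, 3-3=0, 3-4=-1
a = 4: 4--2=6, 4--1=5, 4-0=4, 4-3=1, 4-4=0
Collecting distinct values (and noting 0 appears from a-a):
A - A = {-6, -5, -4, -3, -2, -1, 0, 1, 2, 3, 4, 5, 6}
|A - A| = 13

A - A = {-6, -5, -4, -3, -2, -1, 0, 1, 2, 3, 4, 5, 6}


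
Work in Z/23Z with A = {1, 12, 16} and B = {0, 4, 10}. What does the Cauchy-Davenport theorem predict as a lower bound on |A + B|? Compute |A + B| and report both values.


Cauchy-Davenport: |A + B| ≥ min(p, |A| + |B| - 1) for A, B nonempty in Z/pZ.
|A| = 3, |B| = 3, p = 23.
CD lower bound = min(23, 3 + 3 - 1) = min(23, 5) = 5.
Compute A + B mod 23 directly:
a = 1: 1+0=1, 1+4=5, 1+10=11
a = 12: 12+0=12, 12+4=16, 12+10=22
a = 16: 16+0=16, 16+4=20, 16+10=3
A + B = {1, 3, 5, 11, 12, 16, 20, 22}, so |A + B| = 8.
Verify: 8 ≥ 5? Yes ✓.

CD lower bound = 5, actual |A + B| = 8.


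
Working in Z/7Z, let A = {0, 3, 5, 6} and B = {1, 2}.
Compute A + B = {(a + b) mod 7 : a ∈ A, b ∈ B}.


Work in Z/7Z: reduce every sum a + b modulo 7.
Enumerate all 8 pairs:
a = 0: 0+1=1, 0+2=2
a = 3: 3+1=4, 3+2=5
a = 5: 5+1=6, 5+2=0
a = 6: 6+1=0, 6+2=1
Distinct residues collected: {0, 1, 2, 4, 5, 6}
|A + B| = 6 (out of 7 total residues).

A + B = {0, 1, 2, 4, 5, 6}


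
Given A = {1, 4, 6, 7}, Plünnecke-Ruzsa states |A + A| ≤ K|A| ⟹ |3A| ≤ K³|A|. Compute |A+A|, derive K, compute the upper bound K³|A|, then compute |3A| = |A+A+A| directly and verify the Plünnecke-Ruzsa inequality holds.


|A| = 4.
Step 1: Compute A + A by enumerating all 16 pairs.
A + A = {2, 5, 7, 8, 10, 11, 12, 13, 14}, so |A + A| = 9.
Step 2: Doubling constant K = |A + A|/|A| = 9/4 = 9/4 ≈ 2.2500.
Step 3: Plünnecke-Ruzsa gives |3A| ≤ K³·|A| = (2.2500)³ · 4 ≈ 45.5625.
Step 4: Compute 3A = A + A + A directly by enumerating all triples (a,b,c) ∈ A³; |3A| = 15.
Step 5: Check 15 ≤ 45.5625? Yes ✓.

K = 9/4, Plünnecke-Ruzsa bound K³|A| ≈ 45.5625, |3A| = 15, inequality holds.


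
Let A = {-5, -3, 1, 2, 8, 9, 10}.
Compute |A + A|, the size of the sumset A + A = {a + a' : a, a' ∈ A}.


A + A = {a + a' : a, a' ∈ A}; |A| = 7.
General bounds: 2|A| - 1 ≤ |A + A| ≤ |A|(|A|+1)/2, i.e. 13 ≤ |A + A| ≤ 28.
Lower bound 2|A|-1 is attained iff A is an arithmetic progression.
Enumerate sums a + a' for a ≤ a' (symmetric, so this suffices):
a = -5: -5+-5=-10, -5+-3=-8, -5+1=-4, -5+2=-3, -5+8=3, -5+9=4, -5+10=5
a = -3: -3+-3=-6, -3+1=-2, -3+2=-1, -3+8=5, -3+9=6, -3+10=7
a = 1: 1+1=2, 1+2=3, 1+8=9, 1+9=10, 1+10=11
a = 2: 2+2=4, 2+8=10, 2+9=11, 2+10=12
a = 8: 8+8=16, 8+9=17, 8+10=18
a = 9: 9+9=18, 9+10=19
a = 10: 10+10=20
Distinct sums: {-10, -8, -6, -4, -3, -2, -1, 2, 3, 4, 5, 6, 7, 9, 10, 11, 12, 16, 17, 18, 19, 20}
|A + A| = 22

|A + A| = 22


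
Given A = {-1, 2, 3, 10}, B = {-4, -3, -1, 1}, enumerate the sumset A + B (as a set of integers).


A + B = {a + b : a ∈ A, b ∈ B}.
Enumerate all |A|·|B| = 4·4 = 16 pairs (a, b) and collect distinct sums.
a = -1: -1+-4=-5, -1+-3=-4, -1+-1=-2, -1+1=0
a = 2: 2+-4=-2, 2+-3=-1, 2+-1=1, 2+1=3
a = 3: 3+-4=-1, 3+-3=0, 3+-1=2, 3+1=4
a = 10: 10+-4=6, 10+-3=7, 10+-1=9, 10+1=11
Collecting distinct sums: A + B = {-5, -4, -2, -1, 0, 1, 2, 3, 4, 6, 7, 9, 11}
|A + B| = 13

A + B = {-5, -4, -2, -1, 0, 1, 2, 3, 4, 6, 7, 9, 11}


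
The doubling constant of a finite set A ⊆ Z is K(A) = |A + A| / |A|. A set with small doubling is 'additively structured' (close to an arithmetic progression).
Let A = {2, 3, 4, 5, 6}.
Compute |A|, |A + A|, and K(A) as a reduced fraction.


|A| = 5.
Compute A + A by enumerating all 25 pairs.
A + A = {4, 5, 6, 7, 8, 9, 10, 11, 12}, so |A + A| = 9.
K = |A + A| / |A| = 9/5 (already in lowest terms) ≈ 1.8000.
Reference: AP of size 5 gives K = 9/5 ≈ 1.8000; a fully generic set of size 5 gives K ≈ 3.0000.

|A| = 5, |A + A| = 9, K = 9/5.


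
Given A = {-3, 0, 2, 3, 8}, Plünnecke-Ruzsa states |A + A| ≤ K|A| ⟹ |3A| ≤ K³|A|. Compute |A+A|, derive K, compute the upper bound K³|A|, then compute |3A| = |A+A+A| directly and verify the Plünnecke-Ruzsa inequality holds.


|A| = 5.
Step 1: Compute A + A by enumerating all 25 pairs.
A + A = {-6, -3, -1, 0, 2, 3, 4, 5, 6, 8, 10, 11, 16}, so |A + A| = 13.
Step 2: Doubling constant K = |A + A|/|A| = 13/5 = 13/5 ≈ 2.6000.
Step 3: Plünnecke-Ruzsa gives |3A| ≤ K³·|A| = (2.6000)³ · 5 ≈ 87.8800.
Step 4: Compute 3A = A + A + A directly by enumerating all triples (a,b,c) ∈ A³; |3A| = 24.
Step 5: Check 24 ≤ 87.8800? Yes ✓.

K = 13/5, Plünnecke-Ruzsa bound K³|A| ≈ 87.8800, |3A| = 24, inequality holds.


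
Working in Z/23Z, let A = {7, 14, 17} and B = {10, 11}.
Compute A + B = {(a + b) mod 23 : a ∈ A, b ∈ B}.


Work in Z/23Z: reduce every sum a + b modulo 23.
Enumerate all 6 pairs:
a = 7: 7+10=17, 7+11=18
a = 14: 14+10=1, 14+11=2
a = 17: 17+10=4, 17+11=5
Distinct residues collected: {1, 2, 4, 5, 17, 18}
|A + B| = 6 (out of 23 total residues).

A + B = {1, 2, 4, 5, 17, 18}


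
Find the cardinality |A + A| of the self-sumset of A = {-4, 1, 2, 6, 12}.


A + A = {a + a' : a, a' ∈ A}; |A| = 5.
General bounds: 2|A| - 1 ≤ |A + A| ≤ |A|(|A|+1)/2, i.e. 9 ≤ |A + A| ≤ 15.
Lower bound 2|A|-1 is attained iff A is an arithmetic progression.
Enumerate sums a + a' for a ≤ a' (symmetric, so this suffices):
a = -4: -4+-4=-8, -4+1=-3, -4+2=-2, -4+6=2, -4+12=8
a = 1: 1+1=2, 1+2=3, 1+6=7, 1+12=13
a = 2: 2+2=4, 2+6=8, 2+12=14
a = 6: 6+6=12, 6+12=18
a = 12: 12+12=24
Distinct sums: {-8, -3, -2, 2, 3, 4, 7, 8, 12, 13, 14, 18, 24}
|A + A| = 13

|A + A| = 13


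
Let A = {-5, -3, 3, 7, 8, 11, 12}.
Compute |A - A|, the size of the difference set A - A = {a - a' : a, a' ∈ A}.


A - A = {a - a' : a, a' ∈ A}; |A| = 7.
Bounds: 2|A|-1 ≤ |A - A| ≤ |A|² - |A| + 1, i.e. 13 ≤ |A - A| ≤ 43.
Note: 0 ∈ A - A always (from a - a). The set is symmetric: if d ∈ A - A then -d ∈ A - A.
Enumerate nonzero differences d = a - a' with a > a' (then include -d):
Positive differences: {1, 2, 3, 4, 5, 6, 8, 9, 10, 11, 12, 13, 14, 15, 16, 17}
Full difference set: {0} ∪ (positive diffs) ∪ (negative diffs).
|A - A| = 1 + 2·16 = 33 (matches direct enumeration: 33).

|A - A| = 33


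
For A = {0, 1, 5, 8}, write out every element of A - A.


A - A = {a - a' : a, a' ∈ A}.
Compute a - a' for each ordered pair (a, a'):
a = 0: 0-0=0, 0-1=-1, 0-5=-5, 0-8=-8
a = 1: 1-0=1, 1-1=0, 1-5=-4, 1-8=-7
a = 5: 5-0=5, 5-1=4, 5-5=0, 5-8=-3
a = 8: 8-0=8, 8-1=7, 8-5=3, 8-8=0
Collecting distinct values (and noting 0 appears from a-a):
A - A = {-8, -7, -5, -4, -3, -1, 0, 1, 3, 4, 5, 7, 8}
|A - A| = 13

A - A = {-8, -7, -5, -4, -3, -1, 0, 1, 3, 4, 5, 7, 8}


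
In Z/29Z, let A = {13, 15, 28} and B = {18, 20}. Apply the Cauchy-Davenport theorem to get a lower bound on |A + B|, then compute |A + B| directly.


Cauchy-Davenport: |A + B| ≥ min(p, |A| + |B| - 1) for A, B nonempty in Z/pZ.
|A| = 3, |B| = 2, p = 29.
CD lower bound = min(29, 3 + 2 - 1) = min(29, 4) = 4.
Compute A + B mod 29 directly:
a = 13: 13+18=2, 13+20=4
a = 15: 15+18=4, 15+20=6
a = 28: 28+18=17, 28+20=19
A + B = {2, 4, 6, 17, 19}, so |A + B| = 5.
Verify: 5 ≥ 4? Yes ✓.

CD lower bound = 4, actual |A + B| = 5.


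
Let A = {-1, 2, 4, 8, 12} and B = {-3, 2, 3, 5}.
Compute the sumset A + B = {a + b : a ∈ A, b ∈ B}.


A + B = {a + b : a ∈ A, b ∈ B}.
Enumerate all |A|·|B| = 5·4 = 20 pairs (a, b) and collect distinct sums.
a = -1: -1+-3=-4, -1+2=1, -1+3=2, -1+5=4
a = 2: 2+-3=-1, 2+2=4, 2+3=5, 2+5=7
a = 4: 4+-3=1, 4+2=6, 4+3=7, 4+5=9
a = 8: 8+-3=5, 8+2=10, 8+3=11, 8+5=13
a = 12: 12+-3=9, 12+2=14, 12+3=15, 12+5=17
Collecting distinct sums: A + B = {-4, -1, 1, 2, 4, 5, 6, 7, 9, 10, 11, 13, 14, 15, 17}
|A + B| = 15

A + B = {-4, -1, 1, 2, 4, 5, 6, 7, 9, 10, 11, 13, 14, 15, 17}


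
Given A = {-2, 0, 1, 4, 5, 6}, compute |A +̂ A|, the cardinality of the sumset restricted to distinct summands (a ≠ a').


Restricted sumset: A +̂ A = {a + a' : a ∈ A, a' ∈ A, a ≠ a'}.
Equivalently, take A + A and drop any sum 2a that is achievable ONLY as a + a for a ∈ A (i.e. sums representable only with equal summands).
Enumerate pairs (a, a') with a < a' (symmetric, so each unordered pair gives one sum; this covers all a ≠ a'):
  -2 + 0 = -2
  -2 + 1 = -1
  -2 + 4 = 2
  -2 + 5 = 3
  -2 + 6 = 4
  0 + 1 = 1
  0 + 4 = 4
  0 + 5 = 5
  0 + 6 = 6
  1 + 4 = 5
  1 + 5 = 6
  1 + 6 = 7
  4 + 5 = 9
  4 + 6 = 10
  5 + 6 = 11
Collected distinct sums: {-2, -1, 1, 2, 3, 4, 5, 6, 7, 9, 10, 11}
|A +̂ A| = 12
(Reference bound: |A +̂ A| ≥ 2|A| - 3 for |A| ≥ 2, with |A| = 6 giving ≥ 9.)

|A +̂ A| = 12


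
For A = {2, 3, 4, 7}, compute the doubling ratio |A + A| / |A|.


|A| = 4.
Compute A + A by enumerating all 16 pairs.
A + A = {4, 5, 6, 7, 8, 9, 10, 11, 14}, so |A + A| = 9.
K = |A + A| / |A| = 9/4 (already in lowest terms) ≈ 2.2500.
Reference: AP of size 4 gives K = 7/4 ≈ 1.7500; a fully generic set of size 4 gives K ≈ 2.5000.

|A| = 4, |A + A| = 9, K = 9/4.


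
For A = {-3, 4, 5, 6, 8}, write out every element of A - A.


A - A = {a - a' : a, a' ∈ A}.
Compute a - a' for each ordered pair (a, a'):
a = -3: -3--3=0, -3-4=-7, -3-5=-8, -3-6=-9, -3-8=-11
a = 4: 4--3=7, 4-4=0, 4-5=-1, 4-6=-2, 4-8=-4
a = 5: 5--3=8, 5-4=1, 5-5=0, 5-6=-1, 5-8=-3
a = 6: 6--3=9, 6-4=2, 6-5=1, 6-6=0, 6-8=-2
a = 8: 8--3=11, 8-4=4, 8-5=3, 8-6=2, 8-8=0
Collecting distinct values (and noting 0 appears from a-a):
A - A = {-11, -9, -8, -7, -4, -3, -2, -1, 0, 1, 2, 3, 4, 7, 8, 9, 11}
|A - A| = 17

A - A = {-11, -9, -8, -7, -4, -3, -2, -1, 0, 1, 2, 3, 4, 7, 8, 9, 11}


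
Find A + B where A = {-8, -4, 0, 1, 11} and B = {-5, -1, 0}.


A + B = {a + b : a ∈ A, b ∈ B}.
Enumerate all |A|·|B| = 5·3 = 15 pairs (a, b) and collect distinct sums.
a = -8: -8+-5=-13, -8+-1=-9, -8+0=-8
a = -4: -4+-5=-9, -4+-1=-5, -4+0=-4
a = 0: 0+-5=-5, 0+-1=-1, 0+0=0
a = 1: 1+-5=-4, 1+-1=0, 1+0=1
a = 11: 11+-5=6, 11+-1=10, 11+0=11
Collecting distinct sums: A + B = {-13, -9, -8, -5, -4, -1, 0, 1, 6, 10, 11}
|A + B| = 11

A + B = {-13, -9, -8, -5, -4, -1, 0, 1, 6, 10, 11}


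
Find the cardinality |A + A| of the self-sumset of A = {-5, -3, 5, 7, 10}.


A + A = {a + a' : a, a' ∈ A}; |A| = 5.
General bounds: 2|A| - 1 ≤ |A + A| ≤ |A|(|A|+1)/2, i.e. 9 ≤ |A + A| ≤ 15.
Lower bound 2|A|-1 is attained iff A is an arithmetic progression.
Enumerate sums a + a' for a ≤ a' (symmetric, so this suffices):
a = -5: -5+-5=-10, -5+-3=-8, -5+5=0, -5+7=2, -5+10=5
a = -3: -3+-3=-6, -3+5=2, -3+7=4, -3+10=7
a = 5: 5+5=10, 5+7=12, 5+10=15
a = 7: 7+7=14, 7+10=17
a = 10: 10+10=20
Distinct sums: {-10, -8, -6, 0, 2, 4, 5, 7, 10, 12, 14, 15, 17, 20}
|A + A| = 14

|A + A| = 14


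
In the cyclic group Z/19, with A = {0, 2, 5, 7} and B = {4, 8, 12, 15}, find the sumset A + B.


Work in Z/19Z: reduce every sum a + b modulo 19.
Enumerate all 16 pairs:
a = 0: 0+4=4, 0+8=8, 0+12=12, 0+15=15
a = 2: 2+4=6, 2+8=10, 2+12=14, 2+15=17
a = 5: 5+4=9, 5+8=13, 5+12=17, 5+15=1
a = 7: 7+4=11, 7+8=15, 7+12=0, 7+15=3
Distinct residues collected: {0, 1, 3, 4, 6, 8, 9, 10, 11, 12, 13, 14, 15, 17}
|A + B| = 14 (out of 19 total residues).

A + B = {0, 1, 3, 4, 6, 8, 9, 10, 11, 12, 13, 14, 15, 17}


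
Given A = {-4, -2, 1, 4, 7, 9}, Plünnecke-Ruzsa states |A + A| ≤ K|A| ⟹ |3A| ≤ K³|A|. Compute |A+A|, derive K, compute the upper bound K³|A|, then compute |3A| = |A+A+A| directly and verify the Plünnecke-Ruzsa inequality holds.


|A| = 6.
Step 1: Compute A + A by enumerating all 36 pairs.
A + A = {-8, -6, -4, -3, -1, 0, 2, 3, 5, 7, 8, 10, 11, 13, 14, 16, 18}, so |A + A| = 17.
Step 2: Doubling constant K = |A + A|/|A| = 17/6 = 17/6 ≈ 2.8333.
Step 3: Plünnecke-Ruzsa gives |3A| ≤ K³·|A| = (2.8333)³ · 6 ≈ 136.4722.
Step 4: Compute 3A = A + A + A directly by enumerating all triples (a,b,c) ∈ A³; |3A| = 34.
Step 5: Check 34 ≤ 136.4722? Yes ✓.

K = 17/6, Plünnecke-Ruzsa bound K³|A| ≈ 136.4722, |3A| = 34, inequality holds.


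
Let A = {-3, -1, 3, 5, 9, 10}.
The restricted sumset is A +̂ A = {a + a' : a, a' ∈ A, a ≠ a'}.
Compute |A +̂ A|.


Restricted sumset: A +̂ A = {a + a' : a ∈ A, a' ∈ A, a ≠ a'}.
Equivalently, take A + A and drop any sum 2a that is achievable ONLY as a + a for a ∈ A (i.e. sums representable only with equal summands).
Enumerate pairs (a, a') with a < a' (symmetric, so each unordered pair gives one sum; this covers all a ≠ a'):
  -3 + -1 = -4
  -3 + 3 = 0
  -3 + 5 = 2
  -3 + 9 = 6
  -3 + 10 = 7
  -1 + 3 = 2
  -1 + 5 = 4
  -1 + 9 = 8
  -1 + 10 = 9
  3 + 5 = 8
  3 + 9 = 12
  3 + 10 = 13
  5 + 9 = 14
  5 + 10 = 15
  9 + 10 = 19
Collected distinct sums: {-4, 0, 2, 4, 6, 7, 8, 9, 12, 13, 14, 15, 19}
|A +̂ A| = 13
(Reference bound: |A +̂ A| ≥ 2|A| - 3 for |A| ≥ 2, with |A| = 6 giving ≥ 9.)

|A +̂ A| = 13


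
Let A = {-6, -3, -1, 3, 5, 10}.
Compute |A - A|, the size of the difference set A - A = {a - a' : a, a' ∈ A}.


A - A = {a - a' : a, a' ∈ A}; |A| = 6.
Bounds: 2|A|-1 ≤ |A - A| ≤ |A|² - |A| + 1, i.e. 11 ≤ |A - A| ≤ 31.
Note: 0 ∈ A - A always (from a - a). The set is symmetric: if d ∈ A - A then -d ∈ A - A.
Enumerate nonzero differences d = a - a' with a > a' (then include -d):
Positive differences: {2, 3, 4, 5, 6, 7, 8, 9, 11, 13, 16}
Full difference set: {0} ∪ (positive diffs) ∪ (negative diffs).
|A - A| = 1 + 2·11 = 23 (matches direct enumeration: 23).

|A - A| = 23


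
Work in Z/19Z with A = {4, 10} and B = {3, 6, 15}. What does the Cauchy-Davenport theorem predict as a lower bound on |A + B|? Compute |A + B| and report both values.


Cauchy-Davenport: |A + B| ≥ min(p, |A| + |B| - 1) for A, B nonempty in Z/pZ.
|A| = 2, |B| = 3, p = 19.
CD lower bound = min(19, 2 + 3 - 1) = min(19, 4) = 4.
Compute A + B mod 19 directly:
a = 4: 4+3=7, 4+6=10, 4+15=0
a = 10: 10+3=13, 10+6=16, 10+15=6
A + B = {0, 6, 7, 10, 13, 16}, so |A + B| = 6.
Verify: 6 ≥ 4? Yes ✓.

CD lower bound = 4, actual |A + B| = 6.


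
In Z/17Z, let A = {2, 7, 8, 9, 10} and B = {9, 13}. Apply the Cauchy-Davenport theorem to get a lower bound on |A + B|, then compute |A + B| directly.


Cauchy-Davenport: |A + B| ≥ min(p, |A| + |B| - 1) for A, B nonempty in Z/pZ.
|A| = 5, |B| = 2, p = 17.
CD lower bound = min(17, 5 + 2 - 1) = min(17, 6) = 6.
Compute A + B mod 17 directly:
a = 2: 2+9=11, 2+13=15
a = 7: 7+9=16, 7+13=3
a = 8: 8+9=0, 8+13=4
a = 9: 9+9=1, 9+13=5
a = 10: 10+9=2, 10+13=6
A + B = {0, 1, 2, 3, 4, 5, 6, 11, 15, 16}, so |A + B| = 10.
Verify: 10 ≥ 6? Yes ✓.

CD lower bound = 6, actual |A + B| = 10.


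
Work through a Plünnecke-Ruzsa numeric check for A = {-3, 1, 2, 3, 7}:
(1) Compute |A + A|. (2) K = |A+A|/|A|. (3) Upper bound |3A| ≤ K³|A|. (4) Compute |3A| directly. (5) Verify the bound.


|A| = 5.
Step 1: Compute A + A by enumerating all 25 pairs.
A + A = {-6, -2, -1, 0, 2, 3, 4, 5, 6, 8, 9, 10, 14}, so |A + A| = 13.
Step 2: Doubling constant K = |A + A|/|A| = 13/5 = 13/5 ≈ 2.6000.
Step 3: Plünnecke-Ruzsa gives |3A| ≤ K³·|A| = (2.6000)³ · 5 ≈ 87.8800.
Step 4: Compute 3A = A + A + A directly by enumerating all triples (a,b,c) ∈ A³; |3A| = 23.
Step 5: Check 23 ≤ 87.8800? Yes ✓.

K = 13/5, Plünnecke-Ruzsa bound K³|A| ≈ 87.8800, |3A| = 23, inequality holds.


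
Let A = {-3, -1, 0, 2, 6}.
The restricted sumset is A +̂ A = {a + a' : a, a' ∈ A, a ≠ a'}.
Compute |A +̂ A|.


Restricted sumset: A +̂ A = {a + a' : a ∈ A, a' ∈ A, a ≠ a'}.
Equivalently, take A + A and drop any sum 2a that is achievable ONLY as a + a for a ∈ A (i.e. sums representable only with equal summands).
Enumerate pairs (a, a') with a < a' (symmetric, so each unordered pair gives one sum; this covers all a ≠ a'):
  -3 + -1 = -4
  -3 + 0 = -3
  -3 + 2 = -1
  -3 + 6 = 3
  -1 + 0 = -1
  -1 + 2 = 1
  -1 + 6 = 5
  0 + 2 = 2
  0 + 6 = 6
  2 + 6 = 8
Collected distinct sums: {-4, -3, -1, 1, 2, 3, 5, 6, 8}
|A +̂ A| = 9
(Reference bound: |A +̂ A| ≥ 2|A| - 3 for |A| ≥ 2, with |A| = 5 giving ≥ 7.)

|A +̂ A| = 9


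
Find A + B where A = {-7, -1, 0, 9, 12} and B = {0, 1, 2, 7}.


A + B = {a + b : a ∈ A, b ∈ B}.
Enumerate all |A|·|B| = 5·4 = 20 pairs (a, b) and collect distinct sums.
a = -7: -7+0=-7, -7+1=-6, -7+2=-5, -7+7=0
a = -1: -1+0=-1, -1+1=0, -1+2=1, -1+7=6
a = 0: 0+0=0, 0+1=1, 0+2=2, 0+7=7
a = 9: 9+0=9, 9+1=10, 9+2=11, 9+7=16
a = 12: 12+0=12, 12+1=13, 12+2=14, 12+7=19
Collecting distinct sums: A + B = {-7, -6, -5, -1, 0, 1, 2, 6, 7, 9, 10, 11, 12, 13, 14, 16, 19}
|A + B| = 17

A + B = {-7, -6, -5, -1, 0, 1, 2, 6, 7, 9, 10, 11, 12, 13, 14, 16, 19}


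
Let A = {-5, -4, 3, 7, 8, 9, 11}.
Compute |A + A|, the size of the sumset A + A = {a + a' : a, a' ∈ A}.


A + A = {a + a' : a, a' ∈ A}; |A| = 7.
General bounds: 2|A| - 1 ≤ |A + A| ≤ |A|(|A|+1)/2, i.e. 13 ≤ |A + A| ≤ 28.
Lower bound 2|A|-1 is attained iff A is an arithmetic progression.
Enumerate sums a + a' for a ≤ a' (symmetric, so this suffices):
a = -5: -5+-5=-10, -5+-4=-9, -5+3=-2, -5+7=2, -5+8=3, -5+9=4, -5+11=6
a = -4: -4+-4=-8, -4+3=-1, -4+7=3, -4+8=4, -4+9=5, -4+11=7
a = 3: 3+3=6, 3+7=10, 3+8=11, 3+9=12, 3+11=14
a = 7: 7+7=14, 7+8=15, 7+9=16, 7+11=18
a = 8: 8+8=16, 8+9=17, 8+11=19
a = 9: 9+9=18, 9+11=20
a = 11: 11+11=22
Distinct sums: {-10, -9, -8, -2, -1, 2, 3, 4, 5, 6, 7, 10, 11, 12, 14, 15, 16, 17, 18, 19, 20, 22}
|A + A| = 22

|A + A| = 22


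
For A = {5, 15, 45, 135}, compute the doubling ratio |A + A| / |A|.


|A| = 4.
Compute A + A by enumerating all 16 pairs.
A + A = {10, 20, 30, 50, 60, 90, 140, 150, 180, 270}, so |A + A| = 10.
K = |A + A| / |A| = 10/4 = 5/2 ≈ 2.5000.
Reference: AP of size 4 gives K = 7/4 ≈ 1.7500; a fully generic set of size 4 gives K ≈ 2.5000.

|A| = 4, |A + A| = 10, K = 10/4 = 5/2.


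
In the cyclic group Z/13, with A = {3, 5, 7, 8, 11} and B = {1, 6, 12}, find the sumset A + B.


Work in Z/13Z: reduce every sum a + b modulo 13.
Enumerate all 15 pairs:
a = 3: 3+1=4, 3+6=9, 3+12=2
a = 5: 5+1=6, 5+6=11, 5+12=4
a = 7: 7+1=8, 7+6=0, 7+12=6
a = 8: 8+1=9, 8+6=1, 8+12=7
a = 11: 11+1=12, 11+6=4, 11+12=10
Distinct residues collected: {0, 1, 2, 4, 6, 7, 8, 9, 10, 11, 12}
|A + B| = 11 (out of 13 total residues).

A + B = {0, 1, 2, 4, 6, 7, 8, 9, 10, 11, 12}


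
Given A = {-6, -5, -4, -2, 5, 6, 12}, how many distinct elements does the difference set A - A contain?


A - A = {a - a' : a, a' ∈ A}; |A| = 7.
Bounds: 2|A|-1 ≤ |A - A| ≤ |A|² - |A| + 1, i.e. 13 ≤ |A - A| ≤ 43.
Note: 0 ∈ A - A always (from a - a). The set is symmetric: if d ∈ A - A then -d ∈ A - A.
Enumerate nonzero differences d = a - a' with a > a' (then include -d):
Positive differences: {1, 2, 3, 4, 6, 7, 8, 9, 10, 11, 12, 14, 16, 17, 18}
Full difference set: {0} ∪ (positive diffs) ∪ (negative diffs).
|A - A| = 1 + 2·15 = 31 (matches direct enumeration: 31).

|A - A| = 31


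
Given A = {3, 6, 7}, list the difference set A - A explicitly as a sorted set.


A - A = {a - a' : a, a' ∈ A}.
Compute a - a' for each ordered pair (a, a'):
a = 3: 3-3=0, 3-6=-3, 3-7=-4
a = 6: 6-3=3, 6-6=0, 6-7=-1
a = 7: 7-3=4, 7-6=1, 7-7=0
Collecting distinct values (and noting 0 appears from a-a):
A - A = {-4, -3, -1, 0, 1, 3, 4}
|A - A| = 7

A - A = {-4, -3, -1, 0, 1, 3, 4}


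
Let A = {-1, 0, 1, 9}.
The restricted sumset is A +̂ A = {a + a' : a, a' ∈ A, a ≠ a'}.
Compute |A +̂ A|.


Restricted sumset: A +̂ A = {a + a' : a ∈ A, a' ∈ A, a ≠ a'}.
Equivalently, take A + A and drop any sum 2a that is achievable ONLY as a + a for a ∈ A (i.e. sums representable only with equal summands).
Enumerate pairs (a, a') with a < a' (symmetric, so each unordered pair gives one sum; this covers all a ≠ a'):
  -1 + 0 = -1
  -1 + 1 = 0
  -1 + 9 = 8
  0 + 1 = 1
  0 + 9 = 9
  1 + 9 = 10
Collected distinct sums: {-1, 0, 1, 8, 9, 10}
|A +̂ A| = 6
(Reference bound: |A +̂ A| ≥ 2|A| - 3 for |A| ≥ 2, with |A| = 4 giving ≥ 5.)

|A +̂ A| = 6


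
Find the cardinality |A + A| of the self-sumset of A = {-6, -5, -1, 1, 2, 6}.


A + A = {a + a' : a, a' ∈ A}; |A| = 6.
General bounds: 2|A| - 1 ≤ |A + A| ≤ |A|(|A|+1)/2, i.e. 11 ≤ |A + A| ≤ 21.
Lower bound 2|A|-1 is attained iff A is an arithmetic progression.
Enumerate sums a + a' for a ≤ a' (symmetric, so this suffices):
a = -6: -6+-6=-12, -6+-5=-11, -6+-1=-7, -6+1=-5, -6+2=-4, -6+6=0
a = -5: -5+-5=-10, -5+-1=-6, -5+1=-4, -5+2=-3, -5+6=1
a = -1: -1+-1=-2, -1+1=0, -1+2=1, -1+6=5
a = 1: 1+1=2, 1+2=3, 1+6=7
a = 2: 2+2=4, 2+6=8
a = 6: 6+6=12
Distinct sums: {-12, -11, -10, -7, -6, -5, -4, -3, -2, 0, 1, 2, 3, 4, 5, 7, 8, 12}
|A + A| = 18

|A + A| = 18


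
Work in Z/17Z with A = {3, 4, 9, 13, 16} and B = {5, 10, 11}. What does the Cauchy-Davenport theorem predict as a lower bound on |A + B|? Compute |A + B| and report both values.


Cauchy-Davenport: |A + B| ≥ min(p, |A| + |B| - 1) for A, B nonempty in Z/pZ.
|A| = 5, |B| = 3, p = 17.
CD lower bound = min(17, 5 + 3 - 1) = min(17, 7) = 7.
Compute A + B mod 17 directly:
a = 3: 3+5=8, 3+10=13, 3+11=14
a = 4: 4+5=9, 4+10=14, 4+11=15
a = 9: 9+5=14, 9+10=2, 9+11=3
a = 13: 13+5=1, 13+10=6, 13+11=7
a = 16: 16+5=4, 16+10=9, 16+11=10
A + B = {1, 2, 3, 4, 6, 7, 8, 9, 10, 13, 14, 15}, so |A + B| = 12.
Verify: 12 ≥ 7? Yes ✓.

CD lower bound = 7, actual |A + B| = 12.


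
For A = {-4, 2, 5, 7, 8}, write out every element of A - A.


A - A = {a - a' : a, a' ∈ A}.
Compute a - a' for each ordered pair (a, a'):
a = -4: -4--4=0, -4-2=-6, -4-5=-9, -4-7=-11, -4-8=-12
a = 2: 2--4=6, 2-2=0, 2-5=-3, 2-7=-5, 2-8=-6
a = 5: 5--4=9, 5-2=3, 5-5=0, 5-7=-2, 5-8=-3
a = 7: 7--4=11, 7-2=5, 7-5=2, 7-7=0, 7-8=-1
a = 8: 8--4=12, 8-2=6, 8-5=3, 8-7=1, 8-8=0
Collecting distinct values (and noting 0 appears from a-a):
A - A = {-12, -11, -9, -6, -5, -3, -2, -1, 0, 1, 2, 3, 5, 6, 9, 11, 12}
|A - A| = 17

A - A = {-12, -11, -9, -6, -5, -3, -2, -1, 0, 1, 2, 3, 5, 6, 9, 11, 12}


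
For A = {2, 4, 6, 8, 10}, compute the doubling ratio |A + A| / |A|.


|A| = 5.
Compute A + A by enumerating all 25 pairs.
A + A = {4, 6, 8, 10, 12, 14, 16, 18, 20}, so |A + A| = 9.
K = |A + A| / |A| = 9/5 (already in lowest terms) ≈ 1.8000.
Reference: AP of size 5 gives K = 9/5 ≈ 1.8000; a fully generic set of size 5 gives K ≈ 3.0000.

|A| = 5, |A + A| = 9, K = 9/5.


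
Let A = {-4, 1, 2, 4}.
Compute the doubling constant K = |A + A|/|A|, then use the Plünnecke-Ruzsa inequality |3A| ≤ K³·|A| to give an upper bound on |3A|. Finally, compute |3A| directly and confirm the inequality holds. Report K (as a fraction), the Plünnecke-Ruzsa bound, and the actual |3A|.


|A| = 4.
Step 1: Compute A + A by enumerating all 16 pairs.
A + A = {-8, -3, -2, 0, 2, 3, 4, 5, 6, 8}, so |A + A| = 10.
Step 2: Doubling constant K = |A + A|/|A| = 10/4 = 10/4 ≈ 2.5000.
Step 3: Plünnecke-Ruzsa gives |3A| ≤ K³·|A| = (2.5000)³ · 4 ≈ 62.5000.
Step 4: Compute 3A = A + A + A directly by enumerating all triples (a,b,c) ∈ A³; |3A| = 18.
Step 5: Check 18 ≤ 62.5000? Yes ✓.

K = 10/4, Plünnecke-Ruzsa bound K³|A| ≈ 62.5000, |3A| = 18, inequality holds.


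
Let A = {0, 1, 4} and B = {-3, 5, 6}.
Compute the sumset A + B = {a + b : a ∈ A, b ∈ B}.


A + B = {a + b : a ∈ A, b ∈ B}.
Enumerate all |A|·|B| = 3·3 = 9 pairs (a, b) and collect distinct sums.
a = 0: 0+-3=-3, 0+5=5, 0+6=6
a = 1: 1+-3=-2, 1+5=6, 1+6=7
a = 4: 4+-3=1, 4+5=9, 4+6=10
Collecting distinct sums: A + B = {-3, -2, 1, 5, 6, 7, 9, 10}
|A + B| = 8

A + B = {-3, -2, 1, 5, 6, 7, 9, 10}


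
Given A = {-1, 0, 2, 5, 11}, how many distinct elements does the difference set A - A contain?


A - A = {a - a' : a, a' ∈ A}; |A| = 5.
Bounds: 2|A|-1 ≤ |A - A| ≤ |A|² - |A| + 1, i.e. 9 ≤ |A - A| ≤ 21.
Note: 0 ∈ A - A always (from a - a). The set is symmetric: if d ∈ A - A then -d ∈ A - A.
Enumerate nonzero differences d = a - a' with a > a' (then include -d):
Positive differences: {1, 2, 3, 5, 6, 9, 11, 12}
Full difference set: {0} ∪ (positive diffs) ∪ (negative diffs).
|A - A| = 1 + 2·8 = 17 (matches direct enumeration: 17).

|A - A| = 17


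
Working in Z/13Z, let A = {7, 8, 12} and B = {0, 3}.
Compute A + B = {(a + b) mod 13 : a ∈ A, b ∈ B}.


Work in Z/13Z: reduce every sum a + b modulo 13.
Enumerate all 6 pairs:
a = 7: 7+0=7, 7+3=10
a = 8: 8+0=8, 8+3=11
a = 12: 12+0=12, 12+3=2
Distinct residues collected: {2, 7, 8, 10, 11, 12}
|A + B| = 6 (out of 13 total residues).

A + B = {2, 7, 8, 10, 11, 12}


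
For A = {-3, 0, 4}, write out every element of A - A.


A - A = {a - a' : a, a' ∈ A}.
Compute a - a' for each ordered pair (a, a'):
a = -3: -3--3=0, -3-0=-3, -3-4=-7
a = 0: 0--3=3, 0-0=0, 0-4=-4
a = 4: 4--3=7, 4-0=4, 4-4=0
Collecting distinct values (and noting 0 appears from a-a):
A - A = {-7, -4, -3, 0, 3, 4, 7}
|A - A| = 7

A - A = {-7, -4, -3, 0, 3, 4, 7}


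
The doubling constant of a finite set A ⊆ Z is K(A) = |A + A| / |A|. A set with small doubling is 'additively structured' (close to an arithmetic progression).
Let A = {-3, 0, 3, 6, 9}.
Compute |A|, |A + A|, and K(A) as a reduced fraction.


|A| = 5.
Compute A + A by enumerating all 25 pairs.
A + A = {-6, -3, 0, 3, 6, 9, 12, 15, 18}, so |A + A| = 9.
K = |A + A| / |A| = 9/5 (already in lowest terms) ≈ 1.8000.
Reference: AP of size 5 gives K = 9/5 ≈ 1.8000; a fully generic set of size 5 gives K ≈ 3.0000.

|A| = 5, |A + A| = 9, K = 9/5.


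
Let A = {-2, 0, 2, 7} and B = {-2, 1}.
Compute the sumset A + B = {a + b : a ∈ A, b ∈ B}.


A + B = {a + b : a ∈ A, b ∈ B}.
Enumerate all |A|·|B| = 4·2 = 8 pairs (a, b) and collect distinct sums.
a = -2: -2+-2=-4, -2+1=-1
a = 0: 0+-2=-2, 0+1=1
a = 2: 2+-2=0, 2+1=3
a = 7: 7+-2=5, 7+1=8
Collecting distinct sums: A + B = {-4, -2, -1, 0, 1, 3, 5, 8}
|A + B| = 8

A + B = {-4, -2, -1, 0, 1, 3, 5, 8}


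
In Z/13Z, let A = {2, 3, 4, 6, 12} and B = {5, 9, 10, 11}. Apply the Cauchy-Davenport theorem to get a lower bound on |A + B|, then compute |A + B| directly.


Cauchy-Davenport: |A + B| ≥ min(p, |A| + |B| - 1) for A, B nonempty in Z/pZ.
|A| = 5, |B| = 4, p = 13.
CD lower bound = min(13, 5 + 4 - 1) = min(13, 8) = 8.
Compute A + B mod 13 directly:
a = 2: 2+5=7, 2+9=11, 2+10=12, 2+11=0
a = 3: 3+5=8, 3+9=12, 3+10=0, 3+11=1
a = 4: 4+5=9, 4+9=0, 4+10=1, 4+11=2
a = 6: 6+5=11, 6+9=2, 6+10=3, 6+11=4
a = 12: 12+5=4, 12+9=8, 12+10=9, 12+11=10
A + B = {0, 1, 2, 3, 4, 7, 8, 9, 10, 11, 12}, so |A + B| = 11.
Verify: 11 ≥ 8? Yes ✓.

CD lower bound = 8, actual |A + B| = 11.


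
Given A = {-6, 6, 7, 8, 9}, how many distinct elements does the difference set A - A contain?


A - A = {a - a' : a, a' ∈ A}; |A| = 5.
Bounds: 2|A|-1 ≤ |A - A| ≤ |A|² - |A| + 1, i.e. 9 ≤ |A - A| ≤ 21.
Note: 0 ∈ A - A always (from a - a). The set is symmetric: if d ∈ A - A then -d ∈ A - A.
Enumerate nonzero differences d = a - a' with a > a' (then include -d):
Positive differences: {1, 2, 3, 12, 13, 14, 15}
Full difference set: {0} ∪ (positive diffs) ∪ (negative diffs).
|A - A| = 1 + 2·7 = 15 (matches direct enumeration: 15).

|A - A| = 15


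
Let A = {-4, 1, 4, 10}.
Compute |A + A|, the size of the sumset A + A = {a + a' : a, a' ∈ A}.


A + A = {a + a' : a, a' ∈ A}; |A| = 4.
General bounds: 2|A| - 1 ≤ |A + A| ≤ |A|(|A|+1)/2, i.e. 7 ≤ |A + A| ≤ 10.
Lower bound 2|A|-1 is attained iff A is an arithmetic progression.
Enumerate sums a + a' for a ≤ a' (symmetric, so this suffices):
a = -4: -4+-4=-8, -4+1=-3, -4+4=0, -4+10=6
a = 1: 1+1=2, 1+4=5, 1+10=11
a = 4: 4+4=8, 4+10=14
a = 10: 10+10=20
Distinct sums: {-8, -3, 0, 2, 5, 6, 8, 11, 14, 20}
|A + A| = 10

|A + A| = 10


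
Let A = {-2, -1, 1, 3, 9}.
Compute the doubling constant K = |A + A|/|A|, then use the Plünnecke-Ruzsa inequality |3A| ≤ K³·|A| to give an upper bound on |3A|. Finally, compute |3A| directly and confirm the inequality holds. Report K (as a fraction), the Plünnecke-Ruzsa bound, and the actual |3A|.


|A| = 5.
Step 1: Compute A + A by enumerating all 25 pairs.
A + A = {-4, -3, -2, -1, 0, 1, 2, 4, 6, 7, 8, 10, 12, 18}, so |A + A| = 14.
Step 2: Doubling constant K = |A + A|/|A| = 14/5 = 14/5 ≈ 2.8000.
Step 3: Plünnecke-Ruzsa gives |3A| ≤ K³·|A| = (2.8000)³ · 5 ≈ 109.7600.
Step 4: Compute 3A = A + A + A directly by enumerating all triples (a,b,c) ∈ A³; |3A| = 25.
Step 5: Check 25 ≤ 109.7600? Yes ✓.

K = 14/5, Plünnecke-Ruzsa bound K³|A| ≈ 109.7600, |3A| = 25, inequality holds.


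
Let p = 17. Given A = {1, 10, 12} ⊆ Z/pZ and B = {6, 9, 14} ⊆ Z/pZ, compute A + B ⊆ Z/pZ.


Work in Z/17Z: reduce every sum a + b modulo 17.
Enumerate all 9 pairs:
a = 1: 1+6=7, 1+9=10, 1+14=15
a = 10: 10+6=16, 10+9=2, 10+14=7
a = 12: 12+6=1, 12+9=4, 12+14=9
Distinct residues collected: {1, 2, 4, 7, 9, 10, 15, 16}
|A + B| = 8 (out of 17 total residues).

A + B = {1, 2, 4, 7, 9, 10, 15, 16}


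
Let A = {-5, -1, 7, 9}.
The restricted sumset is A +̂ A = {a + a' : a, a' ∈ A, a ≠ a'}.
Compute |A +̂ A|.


Restricted sumset: A +̂ A = {a + a' : a ∈ A, a' ∈ A, a ≠ a'}.
Equivalently, take A + A and drop any sum 2a that is achievable ONLY as a + a for a ∈ A (i.e. sums representable only with equal summands).
Enumerate pairs (a, a') with a < a' (symmetric, so each unordered pair gives one sum; this covers all a ≠ a'):
  -5 + -1 = -6
  -5 + 7 = 2
  -5 + 9 = 4
  -1 + 7 = 6
  -1 + 9 = 8
  7 + 9 = 16
Collected distinct sums: {-6, 2, 4, 6, 8, 16}
|A +̂ A| = 6
(Reference bound: |A +̂ A| ≥ 2|A| - 3 for |A| ≥ 2, with |A| = 4 giving ≥ 5.)

|A +̂ A| = 6


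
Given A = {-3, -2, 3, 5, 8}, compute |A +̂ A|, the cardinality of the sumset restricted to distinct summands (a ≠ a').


Restricted sumset: A +̂ A = {a + a' : a ∈ A, a' ∈ A, a ≠ a'}.
Equivalently, take A + A and drop any sum 2a that is achievable ONLY as a + a for a ∈ A (i.e. sums representable only with equal summands).
Enumerate pairs (a, a') with a < a' (symmetric, so each unordered pair gives one sum; this covers all a ≠ a'):
  -3 + -2 = -5
  -3 + 3 = 0
  -3 + 5 = 2
  -3 + 8 = 5
  -2 + 3 = 1
  -2 + 5 = 3
  -2 + 8 = 6
  3 + 5 = 8
  3 + 8 = 11
  5 + 8 = 13
Collected distinct sums: {-5, 0, 1, 2, 3, 5, 6, 8, 11, 13}
|A +̂ A| = 10
(Reference bound: |A +̂ A| ≥ 2|A| - 3 for |A| ≥ 2, with |A| = 5 giving ≥ 7.)

|A +̂ A| = 10
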